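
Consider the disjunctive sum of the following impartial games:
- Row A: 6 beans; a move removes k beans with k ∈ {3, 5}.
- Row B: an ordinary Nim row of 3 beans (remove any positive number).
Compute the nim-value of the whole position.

Grundy values for row A (subtraction set {3, 5}):
k:     0  1  2  3  4  5  6
g(k):  0  0  0  1  1  1  2
So g(6) = 2.
Row B is a plain Nim row of size 3, so its Grundy value is 3.
The value of a disjunctive sum is the nim-sum of the parts.
Combined value = 2 ⊕ 3 = 1.

1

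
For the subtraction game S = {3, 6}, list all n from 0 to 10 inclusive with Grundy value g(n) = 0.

0, 1, 2, 9, 10

Build the Grundy sequence with g(k) = mex{g(k−s) : s ∈ {3, 6}, s ≤ k}:
g(0) = mex{} = 0
g(1) = mex{} = 0
g(2) = mex{} = 0
g(3) = mex{0} = 1
g(4) = mex{0} = 1
g(5) = mex{0} = 1
g(6) = mex{0,1} = 2
g(7) = mex{0,1} = 2
g(8) = mex{0,1} = 2
g(9) = mex{1,2} = 0
g(10) = mex{1,2} = 0
The P-positions (g = 0) in 0..10 are 0, 1, 2, 9, 10.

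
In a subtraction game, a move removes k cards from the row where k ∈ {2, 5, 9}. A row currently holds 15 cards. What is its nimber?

Build the Grundy sequence with g(k) = mex{g(k−s) : s ∈ {2, 5, 9}, s ≤ k}:
k:     0  1  2  3  4  5  6  7  8  9 10 11 12 13 14 15
g(k):  0  0  1  1  0  2  1  0  0  1  1  0  2  1  0  0
So g(15) = 0.

0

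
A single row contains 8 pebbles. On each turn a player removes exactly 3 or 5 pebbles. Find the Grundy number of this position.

Build the Grundy sequence with g(k) = mex{g(k−s) : s ∈ {3, 5}, s ≤ k}:
k:     0  1  2  3  4  5  6  7  8
g(k):  0  0  0  1  1  1  2  2  0
So g(8) = 0.

0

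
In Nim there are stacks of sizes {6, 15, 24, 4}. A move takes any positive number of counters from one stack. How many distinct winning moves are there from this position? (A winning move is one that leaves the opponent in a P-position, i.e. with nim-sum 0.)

Nim-sum: 6 XOR 15 XOR 24 XOR 4 = 21.
The overall nim-sum is X = 21. A stack of size p has a winning move iff p XOR X < p (reduce it to p XOR X).
  6: 6 XOR 21 = 19 ≥ 6 — no move.
  15: 15 XOR 21 = 26 ≥ 15 — no move.
  24: 24 XOR 21 = 13 < 24 — winning move (to 13).
  4: 4 XOR 21 = 17 ≥ 4 — no move.
That gives 1 winning move.

1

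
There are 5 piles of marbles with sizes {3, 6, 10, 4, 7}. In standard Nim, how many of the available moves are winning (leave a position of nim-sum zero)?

In binary:
  0011  (3)
  0110  (6)
  1010  (10)
  0100  (4)
  0111  (7)
  ----
  1100  (12)
The overall nim-sum is X = 12. A pile of size p has a winning move iff p XOR X < p (reduce it to p XOR X).
  3: 3 XOR 12 = 15 ≥ 3 — no move.
  6: 6 XOR 12 = 10 ≥ 6 — no move.
  10: 10 XOR 12 = 6 < 10 — winning move (to 6).
  4: 4 XOR 12 = 8 ≥ 4 — no move.
  7: 7 XOR 12 = 11 ≥ 7 — no move.
That gives 1 winning move.

1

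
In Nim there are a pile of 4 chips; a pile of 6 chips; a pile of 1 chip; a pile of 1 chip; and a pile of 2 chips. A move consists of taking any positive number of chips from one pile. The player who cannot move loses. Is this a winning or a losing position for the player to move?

Compute the nim-sum pairwise:
4 ^ 6 = 2
2 ^ 1 = 3
3 ^ 1 = 2
2 ^ 2 = 0
The nim-sum is 0, so this is a P-position: the player to move is in a losing position under optimal play.

Losing position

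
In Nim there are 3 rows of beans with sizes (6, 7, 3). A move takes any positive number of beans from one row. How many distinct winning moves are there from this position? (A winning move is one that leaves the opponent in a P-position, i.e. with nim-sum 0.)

3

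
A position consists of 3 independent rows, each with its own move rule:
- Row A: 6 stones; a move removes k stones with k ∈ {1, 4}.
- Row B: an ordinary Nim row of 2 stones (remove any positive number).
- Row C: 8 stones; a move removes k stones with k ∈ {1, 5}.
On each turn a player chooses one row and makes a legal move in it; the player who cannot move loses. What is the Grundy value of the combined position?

3

Build the Grundy sequence for row A with g(k) = mex{g(k−s) : s ∈ {1, 4}, s ≤ k}:
g(0) = mex{} = 0
g(1) = mex{0} = 1
g(2) = mex{1} = 0
g(3) = mex{0} = 1
g(4) = mex{0,1} = 2
g(5) = mex{1,2} = 0
g(6) = mex{0} = 1
So g(6) = 1.
Row B is a plain Nim row of size 2, so its Grundy value is 2.
For row C, compute g(0), g(1), … with moves {1, 5}:
g(0) = mex{} = 0
g(1) = mex{0} = 1
g(2) = mex{1} = 0
g(3) = mex{0} = 1
g(4) = mex{1} = 0
g(5) = mex{0} = 1
g(6) = mex{1} = 0
g(7) = mex{0} = 1
g(8) = mex{1} = 0
So g(8) = 0.
The value of a disjunctive sum is the nim-sum of the parts.
Combined value = 1 XOR 2 XOR 0 = 3.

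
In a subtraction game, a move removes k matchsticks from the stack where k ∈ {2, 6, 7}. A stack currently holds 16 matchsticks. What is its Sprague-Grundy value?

1

Build the Grundy sequence with g(k) = mex{g(k−s) : s ∈ {2, 6, 7}, s ≤ k}:
k:     0  1  2  3  4  5  6  7  8  9 10 11 12 13 14 15 16
g(k):  0  0  1  1  0  0  1  1  2  0  3  1  2  0  0  1  1
So g(16) = 1.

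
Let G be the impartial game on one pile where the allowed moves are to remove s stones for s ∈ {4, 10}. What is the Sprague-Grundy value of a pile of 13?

1

Build the Grundy sequence with g(k) = mex{g(k−s) : s ∈ {4, 10}, s ≤ k}:
k:     0  1  2  3  4  5  6  7  8  9 10 11 12 13
g(k):  0  0  0  0  1  1  1  1  0  0  2  2  1  1
So g(13) = 1.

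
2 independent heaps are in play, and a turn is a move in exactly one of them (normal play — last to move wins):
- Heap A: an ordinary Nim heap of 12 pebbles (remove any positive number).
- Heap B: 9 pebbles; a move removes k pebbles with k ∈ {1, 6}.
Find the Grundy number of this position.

12

Heap A is a plain Nim heap of size 12, so its Grundy value is 12.
For heap B, compute g(0), g(1), … with moves {1, 6}:
k:     0  1  2  3  4  5  6  7  8  9
g(k):  0  1  0  1  0  1  2  0  1  0
So g(9) = 0.
The value of a disjunctive sum is the nim-sum of the parts.
Combined value = 12 ⊕ 0 = 12.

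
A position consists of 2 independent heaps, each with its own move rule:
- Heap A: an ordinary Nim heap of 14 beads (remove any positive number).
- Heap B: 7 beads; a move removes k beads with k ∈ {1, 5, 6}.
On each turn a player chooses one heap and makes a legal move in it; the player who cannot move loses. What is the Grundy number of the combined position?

Heap A is a plain Nim heap of size 14, so its Grundy value is 14.
Build the Grundy sequence for heap B with g(k) = mex{g(k−s) : s ∈ {1, 5, 6}, s ≤ k}:
g(0) = mex{} = 0
g(1) = mex{0} = 1
g(2) = mex{1} = 0
g(3) = mex{0} = 1
g(4) = mex{1} = 0
g(5) = mex{0} = 1
g(6) = mex{0,1} = 2
g(7) = mex{0,1,2} = 3
So g(7) = 3.
By the Sprague-Grundy theorem, the Grundy value of a sum of independent games is the XOR of the component values.
Combined value = 14 ⊕ 3 = 13.

13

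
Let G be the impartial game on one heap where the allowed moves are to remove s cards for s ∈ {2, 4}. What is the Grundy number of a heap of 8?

1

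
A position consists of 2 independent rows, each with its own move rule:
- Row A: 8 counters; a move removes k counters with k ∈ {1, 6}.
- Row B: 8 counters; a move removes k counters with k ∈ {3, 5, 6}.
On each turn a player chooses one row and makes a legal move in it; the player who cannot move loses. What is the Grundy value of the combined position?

Build the Grundy sequence for row A with g(k) = mex{g(k−s) : s ∈ {1, 6}, s ≤ k}:
k:     0  1  2  3  4  5  6  7  8
g(k):  0  1  0  1  0  1  2  0  1
So g(8) = 1.
For row B, compute g(0), g(1), … with moves {3, 5, 6}:
g(0) = mex{} = 0
g(1) = mex{} = 0
g(2) = mex{} = 0
g(3) = mex{0} = 1
g(4) = mex{0} = 1
g(5) = mex{0} = 1
g(6) = mex{0,1} = 2
g(7) = mex{0,1} = 2
g(8) = mex{0,1} = 2
So g(8) = 2.
By the Sprague-Grundy theorem, the Grundy value of a sum of independent games is the XOR of the component values.
Combined value = 1 ⊕ 2 = 3.

3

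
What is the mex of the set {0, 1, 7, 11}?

2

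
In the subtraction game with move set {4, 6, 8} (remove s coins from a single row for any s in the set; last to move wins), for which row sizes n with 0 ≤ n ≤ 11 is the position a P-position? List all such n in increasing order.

0, 1, 2, 3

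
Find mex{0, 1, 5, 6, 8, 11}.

The values 0, 1 are all present; 2 is the first non-negative integer missing from the set.

2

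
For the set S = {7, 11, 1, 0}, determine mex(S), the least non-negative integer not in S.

2

The values 0, 1 are all present; 2 is the first non-negative integer missing from the set.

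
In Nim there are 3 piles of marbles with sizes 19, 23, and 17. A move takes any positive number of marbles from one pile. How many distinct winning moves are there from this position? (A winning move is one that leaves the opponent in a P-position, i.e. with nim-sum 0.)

3

Nim-sum: 19 XOR 23 XOR 17 = 21.
The overall nim-sum is X = 21. A pile of size p has a winning move iff p XOR X < p (reduce it to p XOR X).
  19: 19 XOR 21 = 6 < 19 — winning move (to 6).
  23: 23 XOR 21 = 2 < 23 — winning move (to 2).
  17: 17 XOR 21 = 4 < 17 — winning move (to 4).
That gives 3 winning moves.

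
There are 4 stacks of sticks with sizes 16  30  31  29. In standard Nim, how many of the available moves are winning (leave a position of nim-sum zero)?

In binary:
  10000  (16)
  11110  (30)
  11111  (31)
  11101  (29)
  -----
  01100  (12)
The overall nim-sum is X = 12. A stack of size p has a winning move iff p XOR X < p (reduce it to p XOR X).
  16: 16 XOR 12 = 28 ≥ 16 — no move.
  30: 30 XOR 12 = 18 < 30 — winning move (to 18).
  31: 31 XOR 12 = 19 < 31 — winning move (to 19).
  29: 29 XOR 12 = 17 < 29 — winning move (to 17).
That gives 3 winning moves.

3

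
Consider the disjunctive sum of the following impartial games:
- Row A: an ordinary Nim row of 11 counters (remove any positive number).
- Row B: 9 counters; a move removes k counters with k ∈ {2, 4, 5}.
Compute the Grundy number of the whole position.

10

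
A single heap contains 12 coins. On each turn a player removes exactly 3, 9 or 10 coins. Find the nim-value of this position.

2

Build the Grundy sequence with g(k) = mex{g(k−s) : s ∈ {3, 9, 10}, s ≤ k}:
g(0) = mex{} = 0
g(1) = mex{} = 0
g(2) = mex{} = 0
g(3) = mex{0} = 1
g(4) = mex{0} = 1
g(5) = mex{0} = 1
g(6) = mex{1} = 0
g(7) = mex{1} = 0
g(8) = mex{1} = 0
g(9) = mex{0} = 1
g(10) = mex{0} = 1
g(11) = mex{0} = 1
g(12) = mex{0,1} = 2
So g(12) = 2.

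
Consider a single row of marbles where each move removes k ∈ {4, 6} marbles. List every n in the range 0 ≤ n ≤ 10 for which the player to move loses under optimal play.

Build the Grundy sequence with g(k) = mex{g(k−s) : s ∈ {4, 6}, s ≤ k}:
g(0) = mex{} = 0
g(1) = mex{} = 0
g(2) = mex{} = 0
g(3) = mex{} = 0
g(4) = mex{0} = 1
g(5) = mex{0} = 1
g(6) = mex{0} = 1
g(7) = mex{0} = 1
g(8) = mex{0,1} = 2
g(9) = mex{0,1} = 2
g(10) = mex{1} = 0
The P-positions (g = 0) in 0..10 are 0, 1, 2, 3, 10.

0, 1, 2, 3, 10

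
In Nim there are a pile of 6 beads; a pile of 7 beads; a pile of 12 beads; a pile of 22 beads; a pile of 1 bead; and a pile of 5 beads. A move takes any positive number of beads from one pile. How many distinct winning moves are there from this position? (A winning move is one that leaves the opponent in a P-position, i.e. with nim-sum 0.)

Nim-sum: 6 XOR 7 XOR 12 XOR 22 XOR 1 XOR 5 = 31.
The overall nim-sum is X = 31. A pile of size p has a winning move iff p XOR X < p (reduce it to p XOR X).
  6: 6 XOR 31 = 25 ≥ 6 — no move.
  7: 7 XOR 31 = 24 ≥ 7 — no move.
  12: 12 XOR 31 = 19 ≥ 12 — no move.
  22: 22 XOR 31 = 9 < 22 — winning move (to 9).
  1: 1 XOR 31 = 30 ≥ 1 — no move.
  5: 5 XOR 31 = 26 ≥ 5 — no move.
That gives 1 winning move.

1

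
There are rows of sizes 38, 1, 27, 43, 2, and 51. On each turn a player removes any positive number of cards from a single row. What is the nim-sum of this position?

38

In binary:
  100110  (38)
  000001  (1)
  011011  (27)
  101011  (43)
  000010  (2)
  110011  (51)
  ------
  100110  (38)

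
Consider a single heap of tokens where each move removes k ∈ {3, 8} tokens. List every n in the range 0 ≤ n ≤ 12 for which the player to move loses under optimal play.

0, 1, 2, 6, 7, 11, 12

Compute g(0), g(1), … for moves {3, 8}:
g(0) = mex{} = 0
g(1) = mex{} = 0
g(2) = mex{} = 0
g(3) = mex{0} = 1
g(4) = mex{0} = 1
g(5) = mex{0} = 1
g(6) = mex{1} = 0
g(7) = mex{1} = 0
g(8) = mex{0,1} = 2
g(9) = mex{0} = 1
g(10) = mex{0} = 1
g(11) = mex{1,2} = 0
g(12) = mex{1} = 0
The P-positions (g = 0) in 0..12 are 0, 1, 2, 6, 7, 11, 12.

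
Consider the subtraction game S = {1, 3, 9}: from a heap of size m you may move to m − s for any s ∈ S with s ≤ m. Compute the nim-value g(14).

0

Compute g(0), g(1), … for moves {1, 3, 9}:
g(0) = mex{} = 0
g(1) = mex{0} = 1
g(2) = mex{1} = 0
g(3) = mex{0} = 1
g(4) = mex{1} = 0
g(5) = mex{0} = 1
g(6) = mex{1} = 0
g(7) = mex{0} = 1
g(8) = mex{1} = 0
g(9) = mex{0} = 1
g(10) = mex{1} = 0
g(11) = mex{0} = 1
g(12) = mex{1} = 0
g(13) = mex{0} = 1
g(14) = mex{1} = 0
So g(14) = 0.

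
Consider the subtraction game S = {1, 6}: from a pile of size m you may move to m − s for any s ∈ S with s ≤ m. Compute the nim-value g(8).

Compute g(0), g(1), … for moves {1, 6}:
k:     0  1  2  3  4  5  6  7  8
g(k):  0  1  0  1  0  1  2  0  1
So g(8) = 1.

1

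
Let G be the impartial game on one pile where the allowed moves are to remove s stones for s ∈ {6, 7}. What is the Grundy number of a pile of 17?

0

Grundy values for subtraction set {6, 7}:
k:     0  1  2  3  4  5  6  7  8  9 10 11 12 13 14 15 16 17
g(k):  0  0  0  0  0  0  1  1  1  1  1  1  2  0  0  0  0  0
So g(17) = 0.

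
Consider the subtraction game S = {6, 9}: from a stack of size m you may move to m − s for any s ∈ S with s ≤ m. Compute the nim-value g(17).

0

Grundy values for subtraction set {6, 9}:
k:     0  1  2  3  4  5  6  7  8  9 10 11 12 13 14 15 16 17
g(k):  0  0  0  0  0  0  1  1  1  1  1  1  2  2  2  0  0  0
So g(17) = 0.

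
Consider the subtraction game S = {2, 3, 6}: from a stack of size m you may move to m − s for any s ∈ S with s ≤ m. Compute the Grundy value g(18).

0

Build the Grundy sequence with g(k) = mex{g(k−s) : s ∈ {2, 3, 6}, s ≤ k}:
k:     0  1  2  3  4  5  6  7  8  9 10 11 12 13 14 15 16 17 18
g(k):  0  0  1  1  2  0  3  1  2  0  0  1  1  2  0  3  1  2  0
So g(18) = 0.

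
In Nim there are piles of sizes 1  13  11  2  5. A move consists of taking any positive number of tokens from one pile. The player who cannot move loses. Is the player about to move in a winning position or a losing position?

Write each in binary and XOR column by column:
  0001  (1)
  1101  (13)
  1011  (11)
  0010  (2)
  0101  (5)
  ----
  0000  (0)
The nim-sum is 0, so this is a P-position: the player to move is in a losing position under optimal play.

Losing position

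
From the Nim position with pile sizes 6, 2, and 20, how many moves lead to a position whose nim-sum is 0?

Compute the nim-sum pairwise:
6 XOR 2 = 4
4 XOR 20 = 16
The overall nim-sum is X = 16. A pile of size p has a winning move iff p XOR X < p (reduce it to p XOR X).
  6: 6 XOR 16 = 22 ≥ 6 — no move.
  2: 2 XOR 16 = 18 ≥ 2 — no move.
  20: 20 XOR 16 = 4 < 20 — winning move (to 4).
That gives 1 winning move.

1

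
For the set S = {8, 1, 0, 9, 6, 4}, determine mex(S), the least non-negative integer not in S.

2

The values 0, 1 are all present; 2 is the first non-negative integer missing from the set.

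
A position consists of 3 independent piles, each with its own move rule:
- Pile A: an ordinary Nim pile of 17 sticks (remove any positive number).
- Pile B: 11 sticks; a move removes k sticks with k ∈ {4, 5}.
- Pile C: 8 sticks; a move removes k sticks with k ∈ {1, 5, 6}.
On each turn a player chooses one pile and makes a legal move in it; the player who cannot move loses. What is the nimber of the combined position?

19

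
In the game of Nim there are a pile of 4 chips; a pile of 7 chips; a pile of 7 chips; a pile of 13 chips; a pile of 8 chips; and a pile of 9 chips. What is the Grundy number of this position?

Nim-sum: 4 XOR 7 XOR 7 XOR 13 XOR 8 XOR 9 = 8.

8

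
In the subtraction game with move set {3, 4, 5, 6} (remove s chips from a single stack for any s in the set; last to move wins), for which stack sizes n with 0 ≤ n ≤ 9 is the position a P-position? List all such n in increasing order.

0, 1, 2, 9

Compute g(0), g(1), … for moves {3, 4, 5, 6}:
g(0) = mex{} = 0
g(1) = mex{} = 0
g(2) = mex{} = 0
g(3) = mex{0} = 1
g(4) = mex{0} = 1
g(5) = mex{0} = 1
g(6) = mex{0,1} = 2
g(7) = mex{0,1} = 2
g(8) = mex{0,1} = 2
g(9) = mex{1,2} = 0
The P-positions (g = 0) in 0..9 are 0, 1, 2, 9.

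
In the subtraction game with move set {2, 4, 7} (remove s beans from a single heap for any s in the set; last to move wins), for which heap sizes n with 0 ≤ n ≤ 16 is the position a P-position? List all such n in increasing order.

Compute g(0), g(1), … for moves {2, 4, 7}:
k:     0  1  2  3  4  5  6  7  8  9 10 11 12 13 14 15 16
g(k):  0  0  1  1  2  2  0  3  1  0  2  1  0  2  1  0  2
The P-positions (g = 0) in 0..16 are 0, 1, 6, 9, 12, 15.

0, 1, 6, 9, 12, 15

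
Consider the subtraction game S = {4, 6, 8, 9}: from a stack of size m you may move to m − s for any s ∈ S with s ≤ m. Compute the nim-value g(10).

2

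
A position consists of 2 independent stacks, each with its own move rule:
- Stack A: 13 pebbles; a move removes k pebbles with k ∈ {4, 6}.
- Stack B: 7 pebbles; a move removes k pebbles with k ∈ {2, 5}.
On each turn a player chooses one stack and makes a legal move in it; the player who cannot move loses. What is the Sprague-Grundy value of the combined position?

Build the Grundy sequence for stack A with g(k) = mex{g(k−s) : s ∈ {4, 6}, s ≤ k}:
g(0) = mex{} = 0
g(1) = mex{} = 0
g(2) = mex{} = 0
g(3) = mex{} = 0
g(4) = mex{0} = 1
g(5) = mex{0} = 1
g(6) = mex{0} = 1
g(7) = mex{0} = 1
g(8) = mex{0,1} = 2
g(9) = mex{0,1} = 2
g(10) = mex{1} = 0
g(11) = mex{1} = 0
g(12) = mex{1,2} = 0
g(13) = mex{1,2} = 0
So g(13) = 0.
Build the Grundy sequence for stack B with g(k) = mex{g(k−s) : s ∈ {2, 5}, s ≤ k}:
g(0) = mex{} = 0
g(1) = mex{} = 0
g(2) = mex{0} = 1
g(3) = mex{0} = 1
g(4) = mex{1} = 0
g(5) = mex{0,1} = 2
g(6) = mex{0} = 1
g(7) = mex{1,2} = 0
So g(7) = 0.
By the Sprague-Grundy theorem, the Grundy value of a sum of independent games is the XOR of the component values.
Combined value = 0 ⊕ 0 = 0.

0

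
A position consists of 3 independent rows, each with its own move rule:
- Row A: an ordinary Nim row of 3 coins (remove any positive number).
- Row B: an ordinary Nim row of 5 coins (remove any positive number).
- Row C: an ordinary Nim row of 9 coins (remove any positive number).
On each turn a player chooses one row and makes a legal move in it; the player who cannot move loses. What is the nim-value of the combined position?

Row A is a plain Nim row of size 3, so its Grundy value is 3.
Row B is a plain Nim row of size 5, so its Grundy value is 5.
Row C is a plain Nim row of size 9, so its Grundy value is 9.
The value of a disjunctive sum is the nim-sum of the parts.
Combined value = 3 ⊕ 5 ⊕ 9 = 15.

15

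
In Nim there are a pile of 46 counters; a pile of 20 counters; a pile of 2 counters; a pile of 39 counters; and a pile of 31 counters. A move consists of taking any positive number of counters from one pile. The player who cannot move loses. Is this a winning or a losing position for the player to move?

Losing position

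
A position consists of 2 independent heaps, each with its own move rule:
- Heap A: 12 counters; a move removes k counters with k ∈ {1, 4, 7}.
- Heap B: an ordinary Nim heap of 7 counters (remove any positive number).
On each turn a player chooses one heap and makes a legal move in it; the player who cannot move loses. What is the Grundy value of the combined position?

Build the Grundy sequence for heap A with g(k) = mex{g(k−s) : s ∈ {1, 4, 7}, s ≤ k}:
k:     0  1  2  3  4  5  6  7  8  9 10 11 12
g(k):  0  1  0  1  2  0  1  2  0  1  0  1  2
So g(12) = 2.
Heap B is a plain Nim heap of size 7, so its Grundy value is 7.
The value of a disjunctive sum is the nim-sum of the parts.
Combined value = 2 XOR 7 = 5.

5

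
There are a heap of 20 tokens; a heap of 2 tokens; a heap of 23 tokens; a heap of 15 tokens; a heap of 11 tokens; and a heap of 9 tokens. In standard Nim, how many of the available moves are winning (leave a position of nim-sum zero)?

Nim-sum: 20 XOR 2 XOR 23 XOR 15 XOR 11 XOR 9 = 12.
The overall nim-sum is X = 12. A heap of size p has a winning move iff p XOR X < p (reduce it to p XOR X).
  20: 20 XOR 12 = 24 ≥ 20 — no move.
  2: 2 XOR 12 = 14 ≥ 2 — no move.
  23: 23 XOR 12 = 27 ≥ 23 — no move.
  15: 15 XOR 12 = 3 < 15 — winning move (to 3).
  11: 11 XOR 12 = 7 < 11 — winning move (to 7).
  9: 9 XOR 12 = 5 < 9 — winning move (to 5).
That gives 3 winning moves.

3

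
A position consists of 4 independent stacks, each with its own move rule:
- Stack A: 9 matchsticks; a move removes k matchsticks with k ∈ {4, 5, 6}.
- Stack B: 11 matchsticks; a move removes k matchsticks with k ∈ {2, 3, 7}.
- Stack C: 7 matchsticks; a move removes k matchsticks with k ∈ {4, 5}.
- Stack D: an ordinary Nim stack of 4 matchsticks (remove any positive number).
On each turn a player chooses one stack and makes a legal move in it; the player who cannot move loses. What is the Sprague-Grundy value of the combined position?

7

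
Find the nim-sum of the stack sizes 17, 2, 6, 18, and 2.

5

Nim-sum: 17 ^ 2 ^ 6 ^ 18 ^ 2 = 5.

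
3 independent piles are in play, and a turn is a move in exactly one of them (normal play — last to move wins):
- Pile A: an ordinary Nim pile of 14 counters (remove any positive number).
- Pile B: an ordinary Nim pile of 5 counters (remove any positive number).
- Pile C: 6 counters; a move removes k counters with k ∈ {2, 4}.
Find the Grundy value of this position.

Pile A is a plain Nim pile of size 14, so its Grundy value is 14.
Pile B is a plain Nim pile of size 5, so its Grundy value is 5.
For pile C, compute g(0), g(1), … with moves {2, 4}:
g(0) = mex{} = 0
g(1) = mex{} = 0
g(2) = mex{0} = 1
g(3) = mex{0} = 1
g(4) = mex{0,1} = 2
g(5) = mex{0,1} = 2
g(6) = mex{1,2} = 0
So g(6) = 0.
The value of a disjunctive sum is the nim-sum of the parts.
Combined value = 14 XOR 5 XOR 0 = 11.

11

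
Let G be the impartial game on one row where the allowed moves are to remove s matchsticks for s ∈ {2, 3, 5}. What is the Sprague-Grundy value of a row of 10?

Build the Grundy sequence with g(k) = mex{g(k−s) : s ∈ {2, 3, 5}, s ≤ k}:
k:     0  1  2  3  4  5  6  7  8  9 10
g(k):  0  0  1  1  2  2  3  0  0  1  1
So g(10) = 1.

1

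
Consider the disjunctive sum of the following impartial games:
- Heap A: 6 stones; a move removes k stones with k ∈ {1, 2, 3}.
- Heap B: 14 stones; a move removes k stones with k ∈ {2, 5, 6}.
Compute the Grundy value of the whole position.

For heap A, compute g(0), g(1), … with moves {1, 2, 3}:
g(0) = mex{} = 0
g(1) = mex{0} = 1
g(2) = mex{0,1} = 2
g(3) = mex{0,1,2} = 3
g(4) = mex{1,2,3} = 0
g(5) = mex{0,2,3} = 1
g(6) = mex{0,1,3} = 2
So g(6) = 2.
Build the Grundy sequence for heap B with g(k) = mex{g(k−s) : s ∈ {2, 5, 6}, s ≤ k}:
g(0) = mex{} = 0
g(1) = mex{} = 0
g(2) = mex{0} = 1
g(3) = mex{0} = 1
g(4) = mex{1} = 0
g(5) = mex{0,1} = 2
g(6) = mex{0} = 1
g(7) = mex{0,1,2} = 3
g(8) = mex{1} = 0
g(9) = mex{0,1,3} = 2
g(10) = mex{0,2} = 1
g(11) = mex{1,2} = 0
g(12) = mex{1,3} = 0
g(13) = mex{0,3} = 1
g(14) = mex{0,2} = 1
So g(14) = 1.
By the Sprague-Grundy theorem, the Grundy value of a sum of independent games is the XOR of the component values.
Combined value = 2 XOR 1 = 3.

3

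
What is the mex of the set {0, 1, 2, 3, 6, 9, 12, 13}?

4

The values 0, 1, 2, 3 are all present; 4 is the first non-negative integer missing from the set.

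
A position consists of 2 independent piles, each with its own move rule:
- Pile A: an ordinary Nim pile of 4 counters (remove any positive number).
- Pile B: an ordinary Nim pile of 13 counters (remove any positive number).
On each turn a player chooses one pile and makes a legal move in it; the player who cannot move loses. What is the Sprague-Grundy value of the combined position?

9

Pile A is a plain Nim pile of size 4, so its Grundy value is 4.
Pile B is a plain Nim pile of size 13, so its Grundy value is 13.
The value of a disjunctive sum is the nim-sum of the parts.
Combined value = 4 ⊕ 13 = 9.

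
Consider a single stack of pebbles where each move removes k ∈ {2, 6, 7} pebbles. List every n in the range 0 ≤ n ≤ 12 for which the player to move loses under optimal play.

0, 1, 4, 5, 9

Build the Grundy sequence with g(k) = mex{g(k−s) : s ∈ {2, 6, 7}, s ≤ k}:
k:     0  1  2  3  4  5  6  7  8  9 10 11 12
g(k):  0  0  1  1  0  0  1  1  2  0  3  1  2
The P-positions (g = 0) in 0..12 are 0, 1, 4, 5, 9.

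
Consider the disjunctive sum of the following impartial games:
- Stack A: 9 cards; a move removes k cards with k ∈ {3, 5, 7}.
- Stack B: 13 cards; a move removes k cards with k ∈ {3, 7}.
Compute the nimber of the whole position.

Build the Grundy sequence for stack A with g(k) = mex{g(k−s) : s ∈ {3, 5, 7}, s ≤ k}:
g(0) = mex{} = 0
g(1) = mex{} = 0
g(2) = mex{} = 0
g(3) = mex{0} = 1
g(4) = mex{0} = 1
g(5) = mex{0} = 1
g(6) = mex{0,1} = 2
g(7) = mex{0,1} = 2
g(8) = mex{0,1} = 2
g(9) = mex{0,1,2} = 3
So g(9) = 3.
Build the Grundy sequence for stack B with g(k) = mex{g(k−s) : s ∈ {3, 7}, s ≤ k}:
g(0) = mex{} = 0
g(1) = mex{} = 0
g(2) = mex{} = 0
g(3) = mex{0} = 1
g(4) = mex{0} = 1
g(5) = mex{0} = 1
g(6) = mex{1} = 0
g(7) = mex{0,1} = 2
g(8) = mex{0,1} = 2
g(9) = mex{0} = 1
g(10) = mex{1,2} = 0
g(11) = mex{1,2} = 0
g(12) = mex{1} = 0
g(13) = mex{0} = 1
So g(13) = 1.
By the Sprague-Grundy theorem, the Grundy value of a sum of independent games is the XOR of the component values.
Combined value = 3 XOR 1 = 2.

2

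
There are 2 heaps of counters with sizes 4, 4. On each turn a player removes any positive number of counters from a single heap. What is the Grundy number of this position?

Nim-sum: 4 XOR 4 = 0.

0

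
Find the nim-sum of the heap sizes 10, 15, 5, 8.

8

Compute the nim-sum pairwise:
10 ⊕ 15 = 5
5 ⊕ 5 = 0
0 ⊕ 8 = 8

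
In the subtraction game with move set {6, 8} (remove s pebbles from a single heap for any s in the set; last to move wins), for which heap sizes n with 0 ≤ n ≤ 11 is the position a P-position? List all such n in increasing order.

0, 1, 2, 3, 4, 5

Grundy values for subtraction set {6, 8}:
g(0) = mex{} = 0
g(1) = mex{} = 0
g(2) = mex{} = 0
g(3) = mex{} = 0
g(4) = mex{} = 0
g(5) = mex{} = 0
g(6) = mex{0} = 1
g(7) = mex{0} = 1
g(8) = mex{0} = 1
g(9) = mex{0} = 1
g(10) = mex{0} = 1
g(11) = mex{0} = 1
The P-positions (g = 0) in 0..11 are 0, 1, 2, 3, 4, 5.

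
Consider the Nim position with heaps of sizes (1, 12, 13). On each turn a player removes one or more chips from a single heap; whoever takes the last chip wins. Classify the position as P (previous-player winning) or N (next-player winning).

P-position

Compute the nim-sum pairwise:
1 ⊕ 12 = 13
13 ⊕ 13 = 0
The nim-sum is 0, so this is a P-position: the player to move is in a losing position under optimal play.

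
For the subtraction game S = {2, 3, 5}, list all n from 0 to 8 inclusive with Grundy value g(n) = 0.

Build the Grundy sequence with g(k) = mex{g(k−s) : s ∈ {2, 3, 5}, s ≤ k}:
k:     0  1  2  3  4  5  6  7  8
g(k):  0  0  1  1  2  2  3  0  0
The P-positions (g = 0) in 0..8 are 0, 1, 7, 8.

0, 1, 7, 8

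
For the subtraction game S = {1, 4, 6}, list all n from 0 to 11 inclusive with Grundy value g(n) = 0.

0, 2, 5, 7, 10

Build the Grundy sequence with g(k) = mex{g(k−s) : s ∈ {1, 4, 6}, s ≤ k}:
k:     0  1  2  3  4  5  6  7  8  9 10 11
g(k):  0  1  0  1  2  0  1  0  1  2  0  1
The P-positions (g = 0) in 0..11 are 0, 2, 5, 7, 10.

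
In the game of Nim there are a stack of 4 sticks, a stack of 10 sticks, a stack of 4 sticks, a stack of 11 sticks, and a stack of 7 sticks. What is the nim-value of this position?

Bitwise XOR of the heap sizes:
  0100  (4)
  1010  (10)
  0100  (4)
  1011  (11)
  0111  (7)
  ----
  0110  (6)

6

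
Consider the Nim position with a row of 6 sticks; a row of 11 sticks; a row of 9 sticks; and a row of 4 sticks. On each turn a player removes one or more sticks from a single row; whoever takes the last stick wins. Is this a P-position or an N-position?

P-position

Compute the nim-sum pairwise:
6 ^ 11 = 13
13 ^ 9 = 4
4 ^ 4 = 0
The nim-sum is 0, so this is a P-position: the player to move is in a losing position under optimal play.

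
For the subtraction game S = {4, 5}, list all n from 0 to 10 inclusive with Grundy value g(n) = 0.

0, 1, 2, 3, 9, 10

Grundy values for subtraction set {4, 5}:
g(0) = mex{} = 0
g(1) = mex{} = 0
g(2) = mex{} = 0
g(3) = mex{} = 0
g(4) = mex{0} = 1
g(5) = mex{0} = 1
g(6) = mex{0} = 1
g(7) = mex{0} = 1
g(8) = mex{0,1} = 2
g(9) = mex{1} = 0
g(10) = mex{1} = 0
The P-positions (g = 0) in 0..10 are 0, 1, 2, 3, 9, 10.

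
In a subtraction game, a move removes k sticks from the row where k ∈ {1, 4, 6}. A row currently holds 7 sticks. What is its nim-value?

Grundy values for subtraction set {1, 4, 6}:
k:     0  1  2  3  4  5  6  7
g(k):  0  1  0  1  2  0  1  0
So g(7) = 0.

0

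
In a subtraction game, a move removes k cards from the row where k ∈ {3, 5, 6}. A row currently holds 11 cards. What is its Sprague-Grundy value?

Compute g(0), g(1), … for moves {3, 5, 6}:
k:     0  1  2  3  4  5  6  7  8  9 10 11
g(k):  0  0  0  1  1  1  2  2  2  0  0  0
So g(11) = 0.

0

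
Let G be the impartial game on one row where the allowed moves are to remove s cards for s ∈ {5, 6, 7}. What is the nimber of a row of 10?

2

Compute g(0), g(1), … for moves {5, 6, 7}:
g(0) = mex{} = 0
g(1) = mex{} = 0
g(2) = mex{} = 0
g(3) = mex{} = 0
g(4) = mex{} = 0
g(5) = mex{0} = 1
g(6) = mex{0} = 1
g(7) = mex{0} = 1
g(8) = mex{0} = 1
g(9) = mex{0} = 1
g(10) = mex{0,1} = 2
So g(10) = 2.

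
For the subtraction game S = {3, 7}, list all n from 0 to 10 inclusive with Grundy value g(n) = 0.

0, 1, 2, 6, 10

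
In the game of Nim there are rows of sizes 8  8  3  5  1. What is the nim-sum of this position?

Compute the nim-sum pairwise:
8 XOR 8 = 0
0 XOR 3 = 3
3 XOR 5 = 6
6 XOR 1 = 7

7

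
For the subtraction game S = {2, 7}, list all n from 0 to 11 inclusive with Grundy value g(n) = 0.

Compute g(0), g(1), … for moves {2, 7}:
g(0) = mex{} = 0
g(1) = mex{} = 0
g(2) = mex{0} = 1
g(3) = mex{0} = 1
g(4) = mex{1} = 0
g(5) = mex{1} = 0
g(6) = mex{0} = 1
g(7) = mex{0} = 1
g(8) = mex{0,1} = 2
g(9) = mex{1} = 0
g(10) = mex{1,2} = 0
g(11) = mex{0} = 1
The P-positions (g = 0) in 0..11 are 0, 1, 4, 5, 9, 10.

0, 1, 4, 5, 9, 10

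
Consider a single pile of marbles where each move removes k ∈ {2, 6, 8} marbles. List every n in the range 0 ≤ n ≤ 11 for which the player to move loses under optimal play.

Grundy values for subtraction set {2, 6, 8}:
k:     0  1  2  3  4  5  6  7  8  9 10 11
g(k):  0  0  1  1  0  0  1  1  2  2  3  3
The P-positions (g = 0) in 0..11 are 0, 1, 4, 5.

0, 1, 4, 5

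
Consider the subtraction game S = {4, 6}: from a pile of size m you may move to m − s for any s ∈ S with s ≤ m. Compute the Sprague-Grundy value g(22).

Build the Grundy sequence with g(k) = mex{g(k−s) : s ∈ {4, 6}, s ≤ k}:
k:     0  1  2  3  4  5  6  7  8  9 10 11 12 13 14 15 16 17 18 19 20 21 22
g(k):  0  0  0  0  1  1  1  1  2  2  0  0  0  0  1  1  1  1  2  2  0  0  0
So g(22) = 0.

0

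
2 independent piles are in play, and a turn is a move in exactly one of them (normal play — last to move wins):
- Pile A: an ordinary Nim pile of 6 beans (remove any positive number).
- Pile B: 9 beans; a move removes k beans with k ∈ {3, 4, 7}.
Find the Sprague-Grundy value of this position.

5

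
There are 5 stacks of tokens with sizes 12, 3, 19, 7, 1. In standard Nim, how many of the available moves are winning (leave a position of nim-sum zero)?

1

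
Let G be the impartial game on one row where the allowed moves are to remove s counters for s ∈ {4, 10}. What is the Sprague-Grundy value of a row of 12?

1

Build the Grundy sequence with g(k) = mex{g(k−s) : s ∈ {4, 10}, s ≤ k}:
g(0) = mex{} = 0
g(1) = mex{} = 0
g(2) = mex{} = 0
g(3) = mex{} = 0
g(4) = mex{0} = 1
g(5) = mex{0} = 1
g(6) = mex{0} = 1
g(7) = mex{0} = 1
g(8) = mex{1} = 0
g(9) = mex{1} = 0
g(10) = mex{0,1} = 2
g(11) = mex{0,1} = 2
g(12) = mex{0} = 1
So g(12) = 1.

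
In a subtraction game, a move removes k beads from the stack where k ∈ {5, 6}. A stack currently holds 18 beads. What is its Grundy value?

1

Build the Grundy sequence with g(k) = mex{g(k−s) : s ∈ {5, 6}, s ≤ k}:
k:     0  1  2  3  4  5  6  7  8  9 10 11 12 13 14 15 16 17 18
g(k):  0  0  0  0  0  1  1  1  1  1  2  0  0  0  0  0  1  1  1
So g(18) = 1.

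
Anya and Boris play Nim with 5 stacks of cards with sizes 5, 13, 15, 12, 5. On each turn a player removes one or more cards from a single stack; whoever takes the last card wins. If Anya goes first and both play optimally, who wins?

Anya wins

Write each in binary and XOR column by column:
  0101  (5)
  1101  (13)
  1111  (15)
  1100  (12)
  0101  (5)
  ----
  1110  (14)
The nim-sum is 14 ≠ 0, so this is an N-position: the player to move can win; Anya has a winning move.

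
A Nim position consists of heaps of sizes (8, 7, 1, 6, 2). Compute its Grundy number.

In binary:
  1000  (8)
  0111  (7)
  0001  (1)
  0110  (6)
  0010  (2)
  ----
  1010  (10)

10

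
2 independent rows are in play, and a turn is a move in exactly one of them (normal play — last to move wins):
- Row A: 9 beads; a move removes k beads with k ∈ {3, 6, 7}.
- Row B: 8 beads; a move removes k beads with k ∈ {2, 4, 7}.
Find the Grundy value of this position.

For row A, compute g(0), g(1), … with moves {3, 6, 7}:
k:     0  1  2  3  4  5  6  7  8  9
g(k):  0  0  0  1  1  1  2  2  2  3
So g(9) = 3.
For row B, compute g(0), g(1), … with moves {2, 4, 7}:
g(0) = mex{} = 0
g(1) = mex{} = 0
g(2) = mex{0} = 1
g(3) = mex{0} = 1
g(4) = mex{0,1} = 2
g(5) = mex{0,1} = 2
g(6) = mex{1,2} = 0
g(7) = mex{0,1,2} = 3
g(8) = mex{0,2} = 1
So g(8) = 1.
The value of a disjunctive sum is the nim-sum of the parts.
Combined value = 3 ⊕ 1 = 2.

2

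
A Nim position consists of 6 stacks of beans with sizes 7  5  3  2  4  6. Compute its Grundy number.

Nim-sum: 7 ^ 5 ^ 3 ^ 2 ^ 4 ^ 6 = 1.

1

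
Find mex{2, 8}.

0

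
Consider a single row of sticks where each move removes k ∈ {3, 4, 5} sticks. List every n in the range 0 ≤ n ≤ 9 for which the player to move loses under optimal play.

Compute g(0), g(1), … for moves {3, 4, 5}:
k:     0  1  2  3  4  5  6  7  8  9
g(k):  0  0  0  1  1  1  2  2  0  0
The P-positions (g = 0) in 0..9 are 0, 1, 2, 8, 9.

0, 1, 2, 8, 9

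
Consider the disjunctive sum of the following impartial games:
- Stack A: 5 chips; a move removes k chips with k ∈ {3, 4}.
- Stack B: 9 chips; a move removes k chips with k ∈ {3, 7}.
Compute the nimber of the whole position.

0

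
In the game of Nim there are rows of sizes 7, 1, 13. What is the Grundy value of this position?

11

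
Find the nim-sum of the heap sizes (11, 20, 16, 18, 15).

18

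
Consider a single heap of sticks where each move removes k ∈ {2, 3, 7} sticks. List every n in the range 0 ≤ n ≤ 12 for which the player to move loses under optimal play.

0, 1, 5, 6, 10, 11

Build the Grundy sequence with g(k) = mex{g(k−s) : s ∈ {2, 3, 7}, s ≤ k}:
k:     0  1  2  3  4  5  6  7  8  9 10 11 12
g(k):  0  0  1  1  2  0  0  1  1  2  0  0  1
The P-positions (g = 0) in 0..12 are 0, 1, 5, 6, 10, 11.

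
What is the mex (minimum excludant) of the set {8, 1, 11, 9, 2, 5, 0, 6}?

3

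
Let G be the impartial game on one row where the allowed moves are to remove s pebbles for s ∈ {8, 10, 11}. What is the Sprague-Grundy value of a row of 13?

1

Build the Grundy sequence with g(k) = mex{g(k−s) : s ∈ {8, 10, 11}, s ≤ k}:
k:     0  1  2  3  4  5  6  7  8  9 10 11 12 13
g(k):  0  0  0  0  0  0  0  0  1  1  1  1  1  1
So g(13) = 1.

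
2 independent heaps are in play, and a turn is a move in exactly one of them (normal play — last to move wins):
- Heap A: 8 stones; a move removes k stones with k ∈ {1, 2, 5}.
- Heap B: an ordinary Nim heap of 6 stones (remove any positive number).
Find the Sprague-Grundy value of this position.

4

Grundy values for heap A (subtraction set {1, 2, 5}):
k:     0  1  2  3  4  5  6  7  8
g(k):  0  1  2  0  1  2  0  1  2
So g(8) = 2.
Heap B is a plain Nim heap of size 6, so its Grundy value is 6.
By the Sprague-Grundy theorem, the Grundy value of a sum of independent games is the XOR of the component values.
Combined value = 2 XOR 6 = 4.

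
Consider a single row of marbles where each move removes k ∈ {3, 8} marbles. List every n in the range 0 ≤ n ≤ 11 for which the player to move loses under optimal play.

Build the Grundy sequence with g(k) = mex{g(k−s) : s ∈ {3, 8}, s ≤ k}:
g(0) = mex{} = 0
g(1) = mex{} = 0
g(2) = mex{} = 0
g(3) = mex{0} = 1
g(4) = mex{0} = 1
g(5) = mex{0} = 1
g(6) = mex{1} = 0
g(7) = mex{1} = 0
g(8) = mex{0,1} = 2
g(9) = mex{0} = 1
g(10) = mex{0} = 1
g(11) = mex{1,2} = 0
The P-positions (g = 0) in 0..11 are 0, 1, 2, 6, 7, 11.

0, 1, 2, 6, 7, 11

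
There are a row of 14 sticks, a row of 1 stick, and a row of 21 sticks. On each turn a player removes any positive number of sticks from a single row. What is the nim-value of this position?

26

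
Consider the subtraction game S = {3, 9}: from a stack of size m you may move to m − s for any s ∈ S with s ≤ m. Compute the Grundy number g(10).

1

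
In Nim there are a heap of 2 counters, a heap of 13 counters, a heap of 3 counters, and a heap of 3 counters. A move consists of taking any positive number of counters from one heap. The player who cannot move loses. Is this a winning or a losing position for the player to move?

Nim-sum: 2 XOR 13 XOR 3 XOR 3 = 15.
The nim-sum is 15 ≠ 0, so this is an N-position: the player to move can win.

Winning position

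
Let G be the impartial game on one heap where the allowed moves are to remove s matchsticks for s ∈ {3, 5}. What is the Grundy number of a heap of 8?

Grundy values for subtraction set {3, 5}:
g(0) = mex{} = 0
g(1) = mex{} = 0
g(2) = mex{} = 0
g(3) = mex{0} = 1
g(4) = mex{0} = 1
g(5) = mex{0} = 1
g(6) = mex{0,1} = 2
g(7) = mex{0,1} = 2
g(8) = mex{1} = 0
So g(8) = 0.

0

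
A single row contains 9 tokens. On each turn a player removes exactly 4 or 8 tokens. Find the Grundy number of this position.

Build the Grundy sequence with g(k) = mex{g(k−s) : s ∈ {4, 8}, s ≤ k}:
k:     0  1  2  3  4  5  6  7  8  9
g(k):  0  0  0  0  1  1  1  1  2  2
So g(9) = 2.

2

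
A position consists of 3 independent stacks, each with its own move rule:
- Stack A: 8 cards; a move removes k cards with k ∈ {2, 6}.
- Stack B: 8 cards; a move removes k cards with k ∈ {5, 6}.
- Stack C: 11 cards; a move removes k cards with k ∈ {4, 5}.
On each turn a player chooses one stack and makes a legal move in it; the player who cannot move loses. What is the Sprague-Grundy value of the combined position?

For stack A, compute g(0), g(1), … with moves {2, 6}:
g(0) = mex{} = 0
g(1) = mex{} = 0
g(2) = mex{0} = 1
g(3) = mex{0} = 1
g(4) = mex{1} = 0
g(5) = mex{1} = 0
g(6) = mex{0} = 1
g(7) = mex{0} = 1
g(8) = mex{1} = 0
So g(8) = 0.
Grundy values for stack B (subtraction set {5, 6}):
g(0) = mex{} = 0
g(1) = mex{} = 0
g(2) = mex{} = 0
g(3) = mex{} = 0
g(4) = mex{} = 0
g(5) = mex{0} = 1
g(6) = mex{0} = 1
g(7) = mex{0} = 1
g(8) = mex{0} = 1
So g(8) = 1.
Build the Grundy sequence for stack C with g(k) = mex{g(k−s) : s ∈ {4, 5}, s ≤ k}:
g(0) = mex{} = 0
g(1) = mex{} = 0
g(2) = mex{} = 0
g(3) = mex{} = 0
g(4) = mex{0} = 1
g(5) = mex{0} = 1
g(6) = mex{0} = 1
g(7) = mex{0} = 1
g(8) = mex{0,1} = 2
g(9) = mex{1} = 0
g(10) = mex{1} = 0
g(11) = mex{1} = 0
So g(11) = 0.
The value of a disjunctive sum is the nim-sum of the parts.
Combined value = 0 XOR 1 XOR 0 = 1.

1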